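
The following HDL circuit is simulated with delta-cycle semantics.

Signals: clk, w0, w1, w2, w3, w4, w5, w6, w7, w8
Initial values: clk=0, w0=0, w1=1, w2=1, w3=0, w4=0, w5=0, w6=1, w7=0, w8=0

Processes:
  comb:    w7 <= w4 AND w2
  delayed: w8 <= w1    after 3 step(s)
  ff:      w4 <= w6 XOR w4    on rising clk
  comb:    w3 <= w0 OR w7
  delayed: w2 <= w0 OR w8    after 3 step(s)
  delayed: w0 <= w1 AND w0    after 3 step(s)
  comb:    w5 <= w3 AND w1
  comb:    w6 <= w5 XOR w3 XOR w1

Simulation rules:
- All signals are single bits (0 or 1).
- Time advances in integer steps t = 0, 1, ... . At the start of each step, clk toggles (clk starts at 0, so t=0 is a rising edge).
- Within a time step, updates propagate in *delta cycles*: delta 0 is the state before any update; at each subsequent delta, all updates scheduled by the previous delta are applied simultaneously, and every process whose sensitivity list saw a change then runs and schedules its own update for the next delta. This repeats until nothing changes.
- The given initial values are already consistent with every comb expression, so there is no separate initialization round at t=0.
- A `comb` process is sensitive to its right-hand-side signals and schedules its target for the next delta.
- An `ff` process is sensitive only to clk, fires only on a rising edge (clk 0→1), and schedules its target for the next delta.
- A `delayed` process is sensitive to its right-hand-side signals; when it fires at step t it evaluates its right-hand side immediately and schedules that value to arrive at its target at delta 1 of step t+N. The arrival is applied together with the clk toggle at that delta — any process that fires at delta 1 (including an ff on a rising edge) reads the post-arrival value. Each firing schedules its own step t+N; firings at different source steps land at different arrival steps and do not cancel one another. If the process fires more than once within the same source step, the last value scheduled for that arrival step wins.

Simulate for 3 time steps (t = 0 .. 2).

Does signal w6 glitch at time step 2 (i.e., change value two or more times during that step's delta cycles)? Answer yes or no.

yes

[bits: w1,w6,clk,w7,w8,w4,w2,w5,w0,w3]
t=0: Δ0=1100001000 Δ1=1110001000 Δ2=1110011000 Δ3=1111011000 Δ4=1111011001 Δ5=1011011101 Δ6=1111011101 | 6Δ
t=1: Δ0=1111011101 Δ1=1101011101 | 1Δ
t=2: Δ0=1101011101 Δ1=1111011101 Δ2=1111001101 Δ3=1110001101 Δ4=1110001100 Δ5=1010001000 Δ6=1110001000 | 6Δ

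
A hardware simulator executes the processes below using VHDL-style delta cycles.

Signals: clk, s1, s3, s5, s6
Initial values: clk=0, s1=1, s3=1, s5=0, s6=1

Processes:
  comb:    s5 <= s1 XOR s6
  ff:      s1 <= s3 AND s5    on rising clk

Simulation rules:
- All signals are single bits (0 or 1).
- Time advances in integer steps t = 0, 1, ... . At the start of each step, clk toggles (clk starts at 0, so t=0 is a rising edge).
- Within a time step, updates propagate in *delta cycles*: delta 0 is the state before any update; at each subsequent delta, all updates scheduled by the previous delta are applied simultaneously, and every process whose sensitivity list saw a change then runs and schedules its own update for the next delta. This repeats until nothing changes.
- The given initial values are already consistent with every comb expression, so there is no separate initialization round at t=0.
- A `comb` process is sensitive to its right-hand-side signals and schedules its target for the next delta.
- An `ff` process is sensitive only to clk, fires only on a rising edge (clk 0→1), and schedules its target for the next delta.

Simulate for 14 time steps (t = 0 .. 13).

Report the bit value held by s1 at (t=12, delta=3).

0

t0.Δ0 s5=0 clk=0 s1=1 s3=1 s6=1
t0.Δ1 s5=0 clk=1 s1=1 s3=1 s6=1
t0.Δ2 s5=0 clk=1 s1=0 s3=1 s6=1
t0.Δ3 s5=1 clk=1 s1=0 s3=1 s6=1
t1.Δ0 s5=1 clk=1 s1=0 s3=1 s6=1
t1.Δ1 s5=1 clk=0 s1=0 s3=1 s6=1
t2.Δ0 s5=1 clk=0 s1=0 s3=1 s6=1
t2.Δ1 s5=1 clk=1 s1=0 s3=1 s6=1
t2.Δ2 s5=1 clk=1 s1=1 s3=1 s6=1
t2.Δ3 s5=0 clk=1 s1=1 s3=1 s6=1
t3.Δ0 s5=0 clk=1 s1=1 s3=1 s6=1
t3.Δ1 s5=0 clk=0 s1=1 s3=1 s6=1
t4.Δ0 s5=0 clk=0 s1=1 s3=1 s6=1
t4.Δ1 s5=0 clk=1 s1=1 s3=1 s6=1
t4.Δ2 s5=0 clk=1 s1=0 s3=1 s6=1
t4.Δ3 s5=1 clk=1 s1=0 s3=1 s6=1
t5.Δ0 s5=1 clk=1 s1=0 s3=1 s6=1
t5.Δ1 s5=1 clk=0 s1=0 s3=1 s6=1
t6.Δ0 s5=1 clk=0 s1=0 s3=1 s6=1
t6.Δ1 s5=1 clk=1 s1=0 s3=1 s6=1
t6.Δ2 s5=1 clk=1 s1=1 s3=1 s6=1
t6.Δ3 s5=0 clk=1 s1=1 s3=1 s6=1
t7.Δ0 s5=0 clk=1 s1=1 s3=1 s6=1
t7.Δ1 s5=0 clk=0 s1=1 s3=1 s6=1
t8.Δ0 s5=0 clk=0 s1=1 s3=1 s6=1
t8.Δ1 s5=0 clk=1 s1=1 s3=1 s6=1
t8.Δ2 s5=0 clk=1 s1=0 s3=1 s6=1
t8.Δ3 s5=1 clk=1 s1=0 s3=1 s6=1
t9.Δ0 s5=1 clk=1 s1=0 s3=1 s6=1
t9.Δ1 s5=1 clk=0 s1=0 s3=1 s6=1
t10.Δ0 s5=1 clk=0 s1=0 s3=1 s6=1
t10.Δ1 s5=1 clk=1 s1=0 s3=1 s6=1
t10.Δ2 s5=1 clk=1 s1=1 s3=1 s6=1
t10.Δ3 s5=0 clk=1 s1=1 s3=1 s6=1
t11.Δ0 s5=0 clk=1 s1=1 s3=1 s6=1
t11.Δ1 s5=0 clk=0 s1=1 s3=1 s6=1
t12.Δ0 s5=0 clk=0 s1=1 s3=1 s6=1
t12.Δ1 s5=0 clk=1 s1=1 s3=1 s6=1
t12.Δ2 s5=0 clk=1 s1=0 s3=1 s6=1
t12.Δ3 s5=1 clk=1 s1=0 s3=1 s6=1
t13.Δ0 s5=1 clk=1 s1=0 s3=1 s6=1
t13.Δ1 s5=1 clk=0 s1=0 s3=1 s6=1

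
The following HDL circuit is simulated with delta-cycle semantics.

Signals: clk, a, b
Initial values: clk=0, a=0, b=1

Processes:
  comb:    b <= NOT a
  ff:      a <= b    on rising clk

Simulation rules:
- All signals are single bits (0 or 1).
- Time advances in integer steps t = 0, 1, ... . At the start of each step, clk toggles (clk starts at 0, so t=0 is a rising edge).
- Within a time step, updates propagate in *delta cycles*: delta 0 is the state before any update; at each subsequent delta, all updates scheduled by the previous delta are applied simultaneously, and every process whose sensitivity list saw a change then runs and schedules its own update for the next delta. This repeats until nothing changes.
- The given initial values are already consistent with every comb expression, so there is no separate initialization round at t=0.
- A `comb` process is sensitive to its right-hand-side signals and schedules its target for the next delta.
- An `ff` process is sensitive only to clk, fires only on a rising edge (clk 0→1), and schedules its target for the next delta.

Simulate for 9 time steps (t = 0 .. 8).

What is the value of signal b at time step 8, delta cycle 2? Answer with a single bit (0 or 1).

1

[bits: clk,b,a]
t=0: Δ0=010 Δ1=110 Δ2=111 Δ3=101 | 3Δ
t=1: Δ0=101 Δ1=001 | 1Δ
t=2: Δ0=001 Δ1=101 Δ2=100 Δ3=110 | 3Δ
t=3: Δ0=110 Δ1=010 | 1Δ
t=4: Δ0=010 Δ1=110 Δ2=111 Δ3=101 | 3Δ
t=5: Δ0=101 Δ1=001 | 1Δ
t=6: Δ0=001 Δ1=101 Δ2=100 Δ3=110 | 3Δ
t=7: Δ0=110 Δ1=010 | 1Δ
t=8: Δ0=010 Δ1=110 Δ2=111 Δ3=101 | 3Δ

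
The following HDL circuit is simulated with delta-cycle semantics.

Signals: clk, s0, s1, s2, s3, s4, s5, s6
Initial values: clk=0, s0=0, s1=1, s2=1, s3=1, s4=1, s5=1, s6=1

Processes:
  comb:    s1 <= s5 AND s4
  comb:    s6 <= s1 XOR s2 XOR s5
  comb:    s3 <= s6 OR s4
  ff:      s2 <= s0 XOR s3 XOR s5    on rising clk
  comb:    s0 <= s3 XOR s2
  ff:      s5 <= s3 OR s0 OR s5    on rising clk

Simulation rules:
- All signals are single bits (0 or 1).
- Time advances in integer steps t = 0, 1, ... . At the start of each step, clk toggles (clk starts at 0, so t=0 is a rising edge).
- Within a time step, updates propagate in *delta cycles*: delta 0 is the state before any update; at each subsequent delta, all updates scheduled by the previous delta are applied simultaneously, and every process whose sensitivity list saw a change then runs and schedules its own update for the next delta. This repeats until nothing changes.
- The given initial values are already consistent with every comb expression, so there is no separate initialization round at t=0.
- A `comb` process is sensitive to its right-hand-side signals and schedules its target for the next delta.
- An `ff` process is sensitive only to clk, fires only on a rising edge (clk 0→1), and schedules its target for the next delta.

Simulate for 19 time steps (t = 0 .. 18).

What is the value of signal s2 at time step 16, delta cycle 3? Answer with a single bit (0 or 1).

t=0 Δ0: s6=1 s5=1 clk=0 s4=1 s0=0 s2=1 s1=1 s3=1
  Δ1: clk:0→1
  Δ2: s2:1→0
  Δ3: s6:1→0, s0:0→1
  (3Δ to stable)
t=1 Δ0: s6=0 s5=1 clk=1 s4=1 s0=1 s2=0 s1=1 s3=1
  Δ1: clk:1→0
  (1Δ to stable)
t=2 Δ0: s6=0 s5=1 clk=0 s4=1 s0=1 s2=0 s1=1 s3=1
  Δ1: clk:0→1
  Δ2: s2:0→1
  Δ3: s6:0→1, s0:1→0
  (3Δ to stable)
t=3 Δ0: s6=1 s5=1 clk=1 s4=1 s0=0 s2=1 s1=1 s3=1
  Δ1: clk:1→0
  (1Δ to stable)
t=4 Δ0: s6=1 s5=1 clk=0 s4=1 s0=0 s2=1 s1=1 s3=1
  Δ1: clk:0→1
  Δ2: s2:1→0
  Δ3: s6:1→0, s0:0→1
  (3Δ to stable)
t=5 Δ0: s6=0 s5=1 clk=1 s4=1 s0=1 s2=0 s1=1 s3=1
  Δ1: clk:1→0
  (1Δ to stable)
t=6 Δ0: s6=0 s5=1 clk=0 s4=1 s0=1 s2=0 s1=1 s3=1
  Δ1: clk:0→1
  Δ2: s2:0→1
  Δ3: s6:0→1, s0:1→0
  (3Δ to stable)
t=7 Δ0: s6=1 s5=1 clk=1 s4=1 s0=0 s2=1 s1=1 s3=1
  Δ1: clk:1→0
  (1Δ to stable)
t=8 Δ0: s6=1 s5=1 clk=0 s4=1 s0=0 s2=1 s1=1 s3=1
  Δ1: clk:0→1
  Δ2: s2:1→0
  Δ3: s6:1→0, s0:0→1
  (3Δ to stable)
t=9 Δ0: s6=0 s5=1 clk=1 s4=1 s0=1 s2=0 s1=1 s3=1
  Δ1: clk:1→0
  (1Δ to stable)
t=10 Δ0: s6=0 s5=1 clk=0 s4=1 s0=1 s2=0 s1=1 s3=1
  Δ1: clk:0→1
  Δ2: s2:0→1
  Δ3: s6:0→1, s0:1→0
  (3Δ to stable)
t=11 Δ0: s6=1 s5=1 clk=1 s4=1 s0=0 s2=1 s1=1 s3=1
  Δ1: clk:1→0
  (1Δ to stable)
t=12 Δ0: s6=1 s5=1 clk=0 s4=1 s0=0 s2=1 s1=1 s3=1
  Δ1: clk:0→1
  Δ2: s2:1→0
  Δ3: s6:1→0, s0:0→1
  (3Δ to stable)
t=13 Δ0: s6=0 s5=1 clk=1 s4=1 s0=1 s2=0 s1=1 s3=1
  Δ1: clk:1→0
  (1Δ to stable)
t=14 Δ0: s6=0 s5=1 clk=0 s4=1 s0=1 s2=0 s1=1 s3=1
  Δ1: clk:0→1
  Δ2: s2:0→1
  Δ3: s6:0→1, s0:1→0
  (3Δ to stable)
t=15 Δ0: s6=1 s5=1 clk=1 s4=1 s0=0 s2=1 s1=1 s3=1
  Δ1: clk:1→0
  (1Δ to stable)
t=16 Δ0: s6=1 s5=1 clk=0 s4=1 s0=0 s2=1 s1=1 s3=1
  Δ1: clk:0→1
  Δ2: s2:1→0
  Δ3: s6:1→0, s0:0→1
  (3Δ to stable)
t=17 Δ0: s6=0 s5=1 clk=1 s4=1 s0=1 s2=0 s1=1 s3=1
  Δ1: clk:1→0
  (1Δ to stable)
t=18 Δ0: s6=0 s5=1 clk=0 s4=1 s0=1 s2=0 s1=1 s3=1
  Δ1: clk:0→1
  Δ2: s2:0→1
  Δ3: s6:0→1, s0:1→0
  (3Δ to stable)

0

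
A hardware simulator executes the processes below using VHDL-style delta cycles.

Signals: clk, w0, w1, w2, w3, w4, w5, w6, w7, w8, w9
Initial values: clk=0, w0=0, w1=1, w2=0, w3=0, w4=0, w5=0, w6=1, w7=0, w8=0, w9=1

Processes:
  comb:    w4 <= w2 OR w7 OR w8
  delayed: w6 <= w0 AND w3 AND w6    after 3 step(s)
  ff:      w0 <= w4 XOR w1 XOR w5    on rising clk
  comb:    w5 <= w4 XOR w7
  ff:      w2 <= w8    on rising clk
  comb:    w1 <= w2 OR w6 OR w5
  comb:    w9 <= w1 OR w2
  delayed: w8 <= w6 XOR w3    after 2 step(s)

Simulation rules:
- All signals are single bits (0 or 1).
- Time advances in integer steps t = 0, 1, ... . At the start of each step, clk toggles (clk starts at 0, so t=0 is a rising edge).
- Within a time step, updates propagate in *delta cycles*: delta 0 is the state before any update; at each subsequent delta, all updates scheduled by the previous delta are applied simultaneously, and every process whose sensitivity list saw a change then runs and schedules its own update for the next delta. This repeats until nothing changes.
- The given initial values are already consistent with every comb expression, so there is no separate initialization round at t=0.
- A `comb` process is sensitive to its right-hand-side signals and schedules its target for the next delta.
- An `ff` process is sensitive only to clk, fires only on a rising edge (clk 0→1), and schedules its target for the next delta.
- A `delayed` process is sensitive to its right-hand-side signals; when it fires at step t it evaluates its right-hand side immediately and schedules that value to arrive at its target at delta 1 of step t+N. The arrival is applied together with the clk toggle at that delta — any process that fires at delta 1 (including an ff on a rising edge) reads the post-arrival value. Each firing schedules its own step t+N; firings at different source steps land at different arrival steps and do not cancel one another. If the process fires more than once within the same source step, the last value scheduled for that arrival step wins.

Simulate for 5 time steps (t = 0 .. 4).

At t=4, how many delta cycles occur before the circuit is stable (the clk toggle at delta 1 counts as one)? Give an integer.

2

[bits: w1,w6,w4,w8,w2,w9,w3,w7,w0,clk,w5]
t=0: Δ0=11000100000 Δ1=11000100010 Δ2=11000100110 | 2Δ
t=1: Δ0=11000100110 Δ1=11000100100 | 1Δ
t=2: Δ0=11000100100 Δ1=11000100110 | 1Δ
t=3: Δ0=11000100110 Δ1=10000100100 Δ2=00000100100 Δ3=00000000100 | 3Δ
t=4: Δ0=00000000100 Δ1=00000000110 Δ2=00000000010 | 2Δ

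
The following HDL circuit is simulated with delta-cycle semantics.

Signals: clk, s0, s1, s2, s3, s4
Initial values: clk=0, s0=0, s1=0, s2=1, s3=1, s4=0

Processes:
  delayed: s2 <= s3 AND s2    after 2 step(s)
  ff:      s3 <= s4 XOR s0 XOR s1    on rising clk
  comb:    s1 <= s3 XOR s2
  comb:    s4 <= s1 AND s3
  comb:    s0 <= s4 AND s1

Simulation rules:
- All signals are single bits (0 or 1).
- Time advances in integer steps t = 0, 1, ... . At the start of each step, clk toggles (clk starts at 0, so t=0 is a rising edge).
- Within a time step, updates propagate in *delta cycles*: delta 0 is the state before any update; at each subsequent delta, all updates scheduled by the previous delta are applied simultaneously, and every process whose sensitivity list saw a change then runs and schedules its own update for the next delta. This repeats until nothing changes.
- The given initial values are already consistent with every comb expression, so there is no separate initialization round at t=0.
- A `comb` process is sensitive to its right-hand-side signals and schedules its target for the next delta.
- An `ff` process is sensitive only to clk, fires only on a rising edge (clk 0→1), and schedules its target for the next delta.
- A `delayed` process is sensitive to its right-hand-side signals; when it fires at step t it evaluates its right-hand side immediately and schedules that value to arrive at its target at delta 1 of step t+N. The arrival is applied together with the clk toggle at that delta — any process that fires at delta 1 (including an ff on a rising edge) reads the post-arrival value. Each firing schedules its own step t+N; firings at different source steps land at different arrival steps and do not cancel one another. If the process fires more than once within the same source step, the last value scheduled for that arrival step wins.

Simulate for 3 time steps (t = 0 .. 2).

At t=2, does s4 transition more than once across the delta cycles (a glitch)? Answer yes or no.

t=0 Δ0: s1=0 s3=1 s2=1 clk=0 s4=0 s0=0
  Δ1: clk:0→1
  Δ2: s3:1→0
  Δ3: s1:0→1
  (3Δ to stable)
t=1 Δ0: s1=1 s3=0 s2=1 clk=1 s4=0 s0=0
  Δ1: clk:1→0
  (1Δ to stable)
t=2 Δ0: s1=1 s3=0 s2=1 clk=0 s4=0 s0=0
  Δ1: s2:1→0, clk:0→1
  Δ2: s1:1→0, s3:0→1
  Δ3: s1:0→1
  Δ4: s4:0→1
  Δ5: s0:0→1
  (5Δ to stable)

no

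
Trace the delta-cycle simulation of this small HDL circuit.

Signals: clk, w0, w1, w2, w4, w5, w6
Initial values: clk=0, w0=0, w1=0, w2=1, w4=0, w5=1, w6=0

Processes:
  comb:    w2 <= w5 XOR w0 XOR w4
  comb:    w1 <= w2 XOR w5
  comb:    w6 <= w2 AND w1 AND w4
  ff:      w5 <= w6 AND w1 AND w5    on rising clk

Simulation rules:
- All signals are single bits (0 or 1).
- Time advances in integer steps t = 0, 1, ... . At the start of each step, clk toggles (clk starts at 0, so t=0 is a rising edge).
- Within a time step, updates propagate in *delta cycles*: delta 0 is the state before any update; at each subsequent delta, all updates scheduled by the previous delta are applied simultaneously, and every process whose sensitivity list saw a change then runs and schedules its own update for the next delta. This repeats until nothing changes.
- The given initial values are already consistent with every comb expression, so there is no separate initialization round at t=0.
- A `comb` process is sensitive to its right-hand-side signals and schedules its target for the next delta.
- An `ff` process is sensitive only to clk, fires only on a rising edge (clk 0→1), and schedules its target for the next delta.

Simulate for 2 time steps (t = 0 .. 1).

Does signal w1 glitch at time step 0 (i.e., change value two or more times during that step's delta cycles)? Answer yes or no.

t0.Δ0 w0=0 w5=1 w1=0 w2=1 w4=0 w6=0 clk=0
t0.Δ1 w0=0 w5=1 w1=0 w2=1 w4=0 w6=0 clk=1
t0.Δ2 w0=0 w5=0 w1=0 w2=1 w4=0 w6=0 clk=1
t0.Δ3 w0=0 w5=0 w1=1 w2=0 w4=0 w6=0 clk=1
t0.Δ4 w0=0 w5=0 w1=0 w2=0 w4=0 w6=0 clk=1
t1.Δ0 w0=0 w5=0 w1=0 w2=0 w4=0 w6=0 clk=1
t1.Δ1 w0=0 w5=0 w1=0 w2=0 w4=0 w6=0 clk=0

yes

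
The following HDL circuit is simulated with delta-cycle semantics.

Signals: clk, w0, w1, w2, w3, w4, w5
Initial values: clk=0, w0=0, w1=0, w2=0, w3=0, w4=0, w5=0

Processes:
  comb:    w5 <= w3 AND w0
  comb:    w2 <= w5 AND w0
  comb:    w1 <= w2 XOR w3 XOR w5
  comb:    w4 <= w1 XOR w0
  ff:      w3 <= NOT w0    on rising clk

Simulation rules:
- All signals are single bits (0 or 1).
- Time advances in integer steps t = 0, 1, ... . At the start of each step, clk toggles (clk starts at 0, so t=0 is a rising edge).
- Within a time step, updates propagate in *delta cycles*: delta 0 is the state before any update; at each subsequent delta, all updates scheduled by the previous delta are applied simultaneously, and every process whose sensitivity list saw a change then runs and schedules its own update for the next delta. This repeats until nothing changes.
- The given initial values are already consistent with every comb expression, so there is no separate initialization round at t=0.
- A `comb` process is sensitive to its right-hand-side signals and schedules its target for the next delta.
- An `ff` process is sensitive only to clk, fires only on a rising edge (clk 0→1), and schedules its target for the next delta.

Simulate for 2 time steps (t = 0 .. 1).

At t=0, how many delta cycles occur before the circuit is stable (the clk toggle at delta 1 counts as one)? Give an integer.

[bits: clk,w4,w3,w0,w1,w5,w2]
t=0: Δ0=0000000 Δ1=1000000 Δ2=1010000 Δ3=1010100 Δ4=1110100 | 4Δ
t=1: Δ0=1110100 Δ1=0110100 | 1Δ

4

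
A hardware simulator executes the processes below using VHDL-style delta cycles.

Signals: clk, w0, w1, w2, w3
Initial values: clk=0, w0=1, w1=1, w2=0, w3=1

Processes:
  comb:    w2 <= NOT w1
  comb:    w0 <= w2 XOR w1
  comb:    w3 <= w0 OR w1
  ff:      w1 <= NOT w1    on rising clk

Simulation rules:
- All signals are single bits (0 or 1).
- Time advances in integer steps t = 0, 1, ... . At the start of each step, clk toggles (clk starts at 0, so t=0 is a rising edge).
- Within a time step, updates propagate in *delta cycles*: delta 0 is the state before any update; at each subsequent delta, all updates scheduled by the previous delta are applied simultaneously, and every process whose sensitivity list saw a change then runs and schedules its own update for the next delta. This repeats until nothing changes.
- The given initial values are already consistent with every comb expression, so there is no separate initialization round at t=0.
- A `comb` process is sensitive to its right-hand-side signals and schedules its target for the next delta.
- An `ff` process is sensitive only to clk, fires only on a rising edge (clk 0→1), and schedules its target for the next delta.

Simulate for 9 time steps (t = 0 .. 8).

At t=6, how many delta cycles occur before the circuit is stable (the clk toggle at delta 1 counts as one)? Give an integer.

t0.Δ0 w3=1 clk=0 w0=1 w1=1 w2=0
t0.Δ1 w3=1 clk=1 w0=1 w1=1 w2=0
t0.Δ2 w3=1 clk=1 w0=1 w1=0 w2=0
t0.Δ3 w3=1 clk=1 w0=0 w1=0 w2=1
t0.Δ4 w3=0 clk=1 w0=1 w1=0 w2=1
t0.Δ5 w3=1 clk=1 w0=1 w1=0 w2=1
t1.Δ0 w3=1 clk=1 w0=1 w1=0 w2=1
t1.Δ1 w3=1 clk=0 w0=1 w1=0 w2=1
t2.Δ0 w3=1 clk=0 w0=1 w1=0 w2=1
t2.Δ1 w3=1 clk=1 w0=1 w1=0 w2=1
t2.Δ2 w3=1 clk=1 w0=1 w1=1 w2=1
t2.Δ3 w3=1 clk=1 w0=0 w1=1 w2=0
t2.Δ4 w3=1 clk=1 w0=1 w1=1 w2=0
t3.Δ0 w3=1 clk=1 w0=1 w1=1 w2=0
t3.Δ1 w3=1 clk=0 w0=1 w1=1 w2=0
t4.Δ0 w3=1 clk=0 w0=1 w1=1 w2=0
t4.Δ1 w3=1 clk=1 w0=1 w1=1 w2=0
t4.Δ2 w3=1 clk=1 w0=1 w1=0 w2=0
t4.Δ3 w3=1 clk=1 w0=0 w1=0 w2=1
t4.Δ4 w3=0 clk=1 w0=1 w1=0 w2=1
t4.Δ5 w3=1 clk=1 w0=1 w1=0 w2=1
t5.Δ0 w3=1 clk=1 w0=1 w1=0 w2=1
t5.Δ1 w3=1 clk=0 w0=1 w1=0 w2=1
t6.Δ0 w3=1 clk=0 w0=1 w1=0 w2=1
t6.Δ1 w3=1 clk=1 w0=1 w1=0 w2=1
t6.Δ2 w3=1 clk=1 w0=1 w1=1 w2=1
t6.Δ3 w3=1 clk=1 w0=0 w1=1 w2=0
t6.Δ4 w3=1 clk=1 w0=1 w1=1 w2=0
t7.Δ0 w3=1 clk=1 w0=1 w1=1 w2=0
t7.Δ1 w3=1 clk=0 w0=1 w1=1 w2=0
t8.Δ0 w3=1 clk=0 w0=1 w1=1 w2=0
t8.Δ1 w3=1 clk=1 w0=1 w1=1 w2=0
t8.Δ2 w3=1 clk=1 w0=1 w1=0 w2=0
t8.Δ3 w3=1 clk=1 w0=0 w1=0 w2=1
t8.Δ4 w3=0 clk=1 w0=1 w1=0 w2=1
t8.Δ5 w3=1 clk=1 w0=1 w1=0 w2=1

4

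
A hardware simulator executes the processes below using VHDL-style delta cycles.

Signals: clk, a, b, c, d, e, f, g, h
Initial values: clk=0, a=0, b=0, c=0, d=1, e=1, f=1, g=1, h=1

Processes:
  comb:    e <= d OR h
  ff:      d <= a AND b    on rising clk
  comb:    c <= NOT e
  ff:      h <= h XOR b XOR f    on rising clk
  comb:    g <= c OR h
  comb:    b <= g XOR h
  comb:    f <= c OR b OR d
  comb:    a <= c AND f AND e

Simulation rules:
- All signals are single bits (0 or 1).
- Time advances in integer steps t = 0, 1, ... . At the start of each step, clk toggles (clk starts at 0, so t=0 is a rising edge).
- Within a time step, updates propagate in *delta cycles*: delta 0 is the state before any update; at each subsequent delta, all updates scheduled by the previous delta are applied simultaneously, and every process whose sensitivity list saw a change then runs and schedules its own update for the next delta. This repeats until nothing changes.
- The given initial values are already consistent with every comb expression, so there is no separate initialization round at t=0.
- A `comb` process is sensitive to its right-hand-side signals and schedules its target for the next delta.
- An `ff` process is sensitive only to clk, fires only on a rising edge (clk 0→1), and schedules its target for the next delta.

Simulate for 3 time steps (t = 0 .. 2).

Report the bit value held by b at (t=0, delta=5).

0

[bits: h,a,d,g,b,e,clk,f,c]
t=0: Δ0=101101010 Δ1=101101110 Δ2=000101110 Δ3=000010100 Δ4=000000111 Δ5=000100111 Δ6=000110111 | 6Δ
t=1: Δ0=000110111 Δ1=000110011 | 1Δ
t=2: Δ0=000110011 Δ1=000110111 | 1Δ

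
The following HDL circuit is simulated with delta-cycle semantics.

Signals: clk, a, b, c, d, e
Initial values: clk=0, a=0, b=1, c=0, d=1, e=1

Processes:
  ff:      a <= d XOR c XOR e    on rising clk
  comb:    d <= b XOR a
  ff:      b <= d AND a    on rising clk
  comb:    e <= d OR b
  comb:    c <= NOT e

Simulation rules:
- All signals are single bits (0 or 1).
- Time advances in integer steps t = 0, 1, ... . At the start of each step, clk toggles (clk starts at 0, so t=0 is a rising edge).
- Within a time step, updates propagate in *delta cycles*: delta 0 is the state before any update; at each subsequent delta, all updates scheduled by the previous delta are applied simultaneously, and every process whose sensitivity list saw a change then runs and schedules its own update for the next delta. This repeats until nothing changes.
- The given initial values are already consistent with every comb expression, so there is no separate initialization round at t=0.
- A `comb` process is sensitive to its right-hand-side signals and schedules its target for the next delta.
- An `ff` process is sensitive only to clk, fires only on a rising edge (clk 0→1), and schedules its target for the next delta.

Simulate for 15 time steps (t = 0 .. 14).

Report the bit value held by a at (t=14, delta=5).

1

t=0 Δ0: c=0 a=0 clk=0 b=1 d=1 e=1
  Δ1: clk:0→1
  Δ2: b:1→0
  Δ3: d:1→0
  Δ4: e:1→0
  Δ5: c:0→1
  (5Δ to stable)
t=1 Δ0: c=1 a=0 clk=1 b=0 d=0 e=0
  Δ1: clk:1→0
  (1Δ to stable)
t=2 Δ0: c=1 a=0 clk=0 b=0 d=0 e=0
  Δ1: clk:0→1
  Δ2: a:0→1
  Δ3: d:0→1
  Δ4: e:0→1
  Δ5: c:1→0
  (5Δ to stable)
t=3 Δ0: c=0 a=1 clk=1 b=0 d=1 e=1
  Δ1: clk:1→0
  (1Δ to stable)
t=4 Δ0: c=0 a=1 clk=0 b=0 d=1 e=1
  Δ1: clk:0→1
  Δ2: a:1→0, b:0→1
  (2Δ to stable)
t=5 Δ0: c=0 a=0 clk=1 b=1 d=1 e=1
  Δ1: clk:1→0
  (1Δ to stable)
t=6 Δ0: c=0 a=0 clk=0 b=1 d=1 e=1
  Δ1: clk:0→1
  Δ2: b:1→0
  Δ3: d:1→0
  Δ4: e:1→0
  Δ5: c:0→1
  (5Δ to stable)
t=7 Δ0: c=1 a=0 clk=1 b=0 d=0 e=0
  Δ1: clk:1→0
  (1Δ to stable)
t=8 Δ0: c=1 a=0 clk=0 b=0 d=0 e=0
  Δ1: clk:0→1
  Δ2: a:0→1
  Δ3: d:0→1
  Δ4: e:0→1
  Δ5: c:1→0
  (5Δ to stable)
t=9 Δ0: c=0 a=1 clk=1 b=0 d=1 e=1
  Δ1: clk:1→0
  (1Δ to stable)
t=10 Δ0: c=0 a=1 clk=0 b=0 d=1 e=1
  Δ1: clk:0→1
  Δ2: a:1→0, b:0→1
  (2Δ to stable)
t=11 Δ0: c=0 a=0 clk=1 b=1 d=1 e=1
  Δ1: clk:1→0
  (1Δ to stable)
t=12 Δ0: c=0 a=0 clk=0 b=1 d=1 e=1
  Δ1: clk:0→1
  Δ2: b:1→0
  Δ3: d:1→0
  Δ4: e:1→0
  Δ5: c:0→1
  (5Δ to stable)
t=13 Δ0: c=1 a=0 clk=1 b=0 d=0 e=0
  Δ1: clk:1→0
  (1Δ to stable)
t=14 Δ0: c=1 a=0 clk=0 b=0 d=0 e=0
  Δ1: clk:0→1
  Δ2: a:0→1
  Δ3: d:0→1
  Δ4: e:0→1
  Δ5: c:1→0
  (5Δ to stable)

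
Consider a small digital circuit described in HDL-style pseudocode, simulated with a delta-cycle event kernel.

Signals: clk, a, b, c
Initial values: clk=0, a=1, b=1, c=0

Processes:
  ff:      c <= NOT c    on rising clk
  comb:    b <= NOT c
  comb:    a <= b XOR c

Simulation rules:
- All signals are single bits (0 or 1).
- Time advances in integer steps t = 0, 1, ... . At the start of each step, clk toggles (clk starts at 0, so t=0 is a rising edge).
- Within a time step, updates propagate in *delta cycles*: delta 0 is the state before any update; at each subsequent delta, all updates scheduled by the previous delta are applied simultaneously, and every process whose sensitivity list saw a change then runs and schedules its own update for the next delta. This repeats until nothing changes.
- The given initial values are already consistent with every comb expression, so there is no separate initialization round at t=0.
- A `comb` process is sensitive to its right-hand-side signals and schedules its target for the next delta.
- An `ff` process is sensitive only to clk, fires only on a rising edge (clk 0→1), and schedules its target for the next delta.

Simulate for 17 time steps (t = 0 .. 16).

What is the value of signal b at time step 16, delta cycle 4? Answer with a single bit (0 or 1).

0

t=0 Δ0: clk=0 c=0 a=1 b=1
  Δ1: clk:0→1
  Δ2: c:0→1
  Δ3: a:1→0, b:1→0
  Δ4: a:0→1
  (4Δ to stable)
t=1 Δ0: clk=1 c=1 a=1 b=0
  Δ1: clk:1→0
  (1Δ to stable)
t=2 Δ0: clk=0 c=1 a=1 b=0
  Δ1: clk:0→1
  Δ2: c:1→0
  Δ3: a:1→0, b:0→1
  Δ4: a:0→1
  (4Δ to stable)
t=3 Δ0: clk=1 c=0 a=1 b=1
  Δ1: clk:1→0
  (1Δ to stable)
t=4 Δ0: clk=0 c=0 a=1 b=1
  Δ1: clk:0→1
  Δ2: c:0→1
  Δ3: a:1→0, b:1→0
  Δ4: a:0→1
  (4Δ to stable)
t=5 Δ0: clk=1 c=1 a=1 b=0
  Δ1: clk:1→0
  (1Δ to stable)
t=6 Δ0: clk=0 c=1 a=1 b=0
  Δ1: clk:0→1
  Δ2: c:1→0
  Δ3: a:1→0, b:0→1
  Δ4: a:0→1
  (4Δ to stable)
t=7 Δ0: clk=1 c=0 a=1 b=1
  Δ1: clk:1→0
  (1Δ to stable)
t=8 Δ0: clk=0 c=0 a=1 b=1
  Δ1: clk:0→1
  Δ2: c:0→1
  Δ3: a:1→0, b:1→0
  Δ4: a:0→1
  (4Δ to stable)
t=9 Δ0: clk=1 c=1 a=1 b=0
  Δ1: clk:1→0
  (1Δ to stable)
t=10 Δ0: clk=0 c=1 a=1 b=0
  Δ1: clk:0→1
  Δ2: c:1→0
  Δ3: a:1→0, b:0→1
  Δ4: a:0→1
  (4Δ to stable)
t=11 Δ0: clk=1 c=0 a=1 b=1
  Δ1: clk:1→0
  (1Δ to stable)
t=12 Δ0: clk=0 c=0 a=1 b=1
  Δ1: clk:0→1
  Δ2: c:0→1
  Δ3: a:1→0, b:1→0
  Δ4: a:0→1
  (4Δ to stable)
t=13 Δ0: clk=1 c=1 a=1 b=0
  Δ1: clk:1→0
  (1Δ to stable)
t=14 Δ0: clk=0 c=1 a=1 b=0
  Δ1: clk:0→1
  Δ2: c:1→0
  Δ3: a:1→0, b:0→1
  Δ4: a:0→1
  (4Δ to stable)
t=15 Δ0: clk=1 c=0 a=1 b=1
  Δ1: clk:1→0
  (1Δ to stable)
t=16 Δ0: clk=0 c=0 a=1 b=1
  Δ1: clk:0→1
  Δ2: c:0→1
  Δ3: a:1→0, b:1→0
  Δ4: a:0→1
  (4Δ to stable)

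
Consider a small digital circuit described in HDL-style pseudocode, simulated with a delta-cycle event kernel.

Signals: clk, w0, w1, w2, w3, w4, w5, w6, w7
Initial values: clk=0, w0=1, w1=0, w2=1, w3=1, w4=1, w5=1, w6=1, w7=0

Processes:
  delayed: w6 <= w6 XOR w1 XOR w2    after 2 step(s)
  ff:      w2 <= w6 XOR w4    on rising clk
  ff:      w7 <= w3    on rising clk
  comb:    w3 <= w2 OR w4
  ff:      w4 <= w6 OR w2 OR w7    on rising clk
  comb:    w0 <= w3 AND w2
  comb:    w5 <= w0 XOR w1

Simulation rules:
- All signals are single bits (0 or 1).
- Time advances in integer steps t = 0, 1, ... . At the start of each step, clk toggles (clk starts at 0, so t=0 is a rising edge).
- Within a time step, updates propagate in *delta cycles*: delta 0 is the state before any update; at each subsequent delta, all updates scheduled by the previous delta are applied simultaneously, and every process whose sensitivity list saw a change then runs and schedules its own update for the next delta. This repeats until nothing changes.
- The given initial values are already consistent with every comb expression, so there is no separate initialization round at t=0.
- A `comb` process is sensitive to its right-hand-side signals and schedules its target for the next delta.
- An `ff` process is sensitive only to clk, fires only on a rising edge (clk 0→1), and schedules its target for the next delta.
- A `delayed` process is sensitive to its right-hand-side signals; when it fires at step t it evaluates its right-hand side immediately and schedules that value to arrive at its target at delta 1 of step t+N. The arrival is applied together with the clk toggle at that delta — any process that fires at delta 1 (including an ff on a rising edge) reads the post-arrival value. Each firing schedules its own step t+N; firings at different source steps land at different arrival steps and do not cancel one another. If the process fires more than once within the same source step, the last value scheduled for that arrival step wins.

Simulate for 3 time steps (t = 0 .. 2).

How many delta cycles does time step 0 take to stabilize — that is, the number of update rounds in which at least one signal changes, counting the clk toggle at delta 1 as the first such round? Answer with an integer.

t=0 Δ0: w0=1 w6=1 w3=1 w2=1 w7=0 w5=1 w1=0 clk=0 w4=1
  Δ1: clk:0→1
  Δ2: w2:1→0, w7:0→1
  Δ3: w0:1→0
  Δ4: w5:1→0
  (4Δ to stable)
t=1 Δ0: w0=0 w6=1 w3=1 w2=0 w7=1 w5=0 w1=0 clk=1 w4=1
  Δ1: clk:1→0
  (1Δ to stable)
t=2 Δ0: w0=0 w6=1 w3=1 w2=0 w7=1 w5=0 w1=0 clk=0 w4=1
  Δ1: clk:0→1
  (1Δ to stable)

4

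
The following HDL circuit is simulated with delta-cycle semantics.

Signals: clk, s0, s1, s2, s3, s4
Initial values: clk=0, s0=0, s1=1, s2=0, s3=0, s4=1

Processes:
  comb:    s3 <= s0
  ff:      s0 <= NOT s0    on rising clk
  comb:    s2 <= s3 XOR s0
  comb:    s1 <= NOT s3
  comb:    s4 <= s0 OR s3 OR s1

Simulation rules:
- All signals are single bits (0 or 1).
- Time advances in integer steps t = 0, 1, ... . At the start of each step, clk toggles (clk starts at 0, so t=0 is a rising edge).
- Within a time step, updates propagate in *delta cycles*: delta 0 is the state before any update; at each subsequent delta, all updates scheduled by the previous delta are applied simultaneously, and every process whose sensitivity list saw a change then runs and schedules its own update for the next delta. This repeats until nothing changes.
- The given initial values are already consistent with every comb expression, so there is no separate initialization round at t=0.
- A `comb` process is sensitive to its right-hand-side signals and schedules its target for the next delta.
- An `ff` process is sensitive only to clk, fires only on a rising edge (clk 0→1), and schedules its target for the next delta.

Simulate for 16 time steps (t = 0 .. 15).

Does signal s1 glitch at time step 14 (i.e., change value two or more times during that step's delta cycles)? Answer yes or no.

[bits: s4,clk,s2,s0,s1,s3]
t=0: Δ0=100010 Δ1=110010 Δ2=110110 Δ3=111111 Δ4=110101 | 4Δ
t=1: Δ0=110101 Δ1=100101 | 1Δ
t=2: Δ0=100101 Δ1=110101 Δ2=110001 Δ3=111000 Δ4=010010 Δ5=110010 | 5Δ
t=3: Δ0=110010 Δ1=100010 | 1Δ
t=4: Δ0=100010 Δ1=110010 Δ2=110110 Δ3=111111 Δ4=110101 | 4Δ
t=5: Δ0=110101 Δ1=100101 | 1Δ
t=6: Δ0=100101 Δ1=110101 Δ2=110001 Δ3=111000 Δ4=010010 Δ5=110010 | 5Δ
t=7: Δ0=110010 Δ1=100010 | 1Δ
t=8: Δ0=100010 Δ1=110010 Δ2=110110 Δ3=111111 Δ4=110101 | 4Δ
t=9: Δ0=110101 Δ1=100101 | 1Δ
t=10: Δ0=100101 Δ1=110101 Δ2=110001 Δ3=111000 Δ4=010010 Δ5=110010 | 5Δ
t=11: Δ0=110010 Δ1=100010 | 1Δ
t=12: Δ0=100010 Δ1=110010 Δ2=110110 Δ3=111111 Δ4=110101 | 4Δ
t=13: Δ0=110101 Δ1=100101 | 1Δ
t=14: Δ0=100101 Δ1=110101 Δ2=110001 Δ3=111000 Δ4=010010 Δ5=110010 | 5Δ
t=15: Δ0=110010 Δ1=100010 | 1Δ

no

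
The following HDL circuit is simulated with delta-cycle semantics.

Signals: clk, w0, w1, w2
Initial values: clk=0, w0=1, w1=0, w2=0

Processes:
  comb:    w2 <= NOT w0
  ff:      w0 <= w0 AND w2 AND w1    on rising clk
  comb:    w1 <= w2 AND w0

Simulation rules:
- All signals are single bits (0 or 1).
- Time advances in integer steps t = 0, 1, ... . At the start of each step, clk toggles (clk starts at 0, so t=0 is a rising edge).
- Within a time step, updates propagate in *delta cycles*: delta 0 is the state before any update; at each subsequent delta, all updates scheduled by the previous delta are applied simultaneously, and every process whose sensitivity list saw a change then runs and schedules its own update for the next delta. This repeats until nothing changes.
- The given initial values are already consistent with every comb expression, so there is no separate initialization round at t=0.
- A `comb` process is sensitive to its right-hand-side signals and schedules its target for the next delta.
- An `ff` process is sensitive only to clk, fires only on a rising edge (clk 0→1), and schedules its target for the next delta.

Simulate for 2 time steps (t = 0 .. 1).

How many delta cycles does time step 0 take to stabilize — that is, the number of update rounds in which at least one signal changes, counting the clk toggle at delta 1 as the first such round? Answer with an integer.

3

t0.Δ0 clk=0 w0=1 w2=0 w1=0
t0.Δ1 clk=1 w0=1 w2=0 w1=0
t0.Δ2 clk=1 w0=0 w2=0 w1=0
t0.Δ3 clk=1 w0=0 w2=1 w1=0
t1.Δ0 clk=1 w0=0 w2=1 w1=0
t1.Δ1 clk=0 w0=0 w2=1 w1=0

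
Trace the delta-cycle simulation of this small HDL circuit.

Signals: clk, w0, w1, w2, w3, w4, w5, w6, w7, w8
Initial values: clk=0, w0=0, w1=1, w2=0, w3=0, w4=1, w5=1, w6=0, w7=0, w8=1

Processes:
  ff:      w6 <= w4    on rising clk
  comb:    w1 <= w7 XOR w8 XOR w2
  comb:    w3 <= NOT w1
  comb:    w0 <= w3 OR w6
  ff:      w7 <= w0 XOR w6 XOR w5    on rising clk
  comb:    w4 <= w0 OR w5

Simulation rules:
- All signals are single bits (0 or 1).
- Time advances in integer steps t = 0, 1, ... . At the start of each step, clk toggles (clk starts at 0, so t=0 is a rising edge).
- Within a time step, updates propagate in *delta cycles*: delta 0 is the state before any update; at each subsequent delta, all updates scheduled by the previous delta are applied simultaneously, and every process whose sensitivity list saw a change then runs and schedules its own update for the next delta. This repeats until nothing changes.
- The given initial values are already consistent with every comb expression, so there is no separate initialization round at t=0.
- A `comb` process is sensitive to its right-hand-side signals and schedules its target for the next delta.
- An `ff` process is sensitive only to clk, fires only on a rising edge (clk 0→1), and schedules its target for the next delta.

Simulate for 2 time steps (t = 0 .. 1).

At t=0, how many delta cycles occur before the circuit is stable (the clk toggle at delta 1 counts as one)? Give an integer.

t=0 Δ0: w6=0 w3=0 w2=0 w8=1 w5=1 w1=1 w0=0 w7=0 w4=1 clk=0
  Δ1: clk:0→1
  Δ2: w6:0→1, w7:0→1
  Δ3: w1:1→0, w0:0→1
  Δ4: w3:0→1
  (4Δ to stable)
t=1 Δ0: w6=1 w3=1 w2=0 w8=1 w5=1 w1=0 w0=1 w7=1 w4=1 clk=1
  Δ1: clk:1→0
  (1Δ to stable)

4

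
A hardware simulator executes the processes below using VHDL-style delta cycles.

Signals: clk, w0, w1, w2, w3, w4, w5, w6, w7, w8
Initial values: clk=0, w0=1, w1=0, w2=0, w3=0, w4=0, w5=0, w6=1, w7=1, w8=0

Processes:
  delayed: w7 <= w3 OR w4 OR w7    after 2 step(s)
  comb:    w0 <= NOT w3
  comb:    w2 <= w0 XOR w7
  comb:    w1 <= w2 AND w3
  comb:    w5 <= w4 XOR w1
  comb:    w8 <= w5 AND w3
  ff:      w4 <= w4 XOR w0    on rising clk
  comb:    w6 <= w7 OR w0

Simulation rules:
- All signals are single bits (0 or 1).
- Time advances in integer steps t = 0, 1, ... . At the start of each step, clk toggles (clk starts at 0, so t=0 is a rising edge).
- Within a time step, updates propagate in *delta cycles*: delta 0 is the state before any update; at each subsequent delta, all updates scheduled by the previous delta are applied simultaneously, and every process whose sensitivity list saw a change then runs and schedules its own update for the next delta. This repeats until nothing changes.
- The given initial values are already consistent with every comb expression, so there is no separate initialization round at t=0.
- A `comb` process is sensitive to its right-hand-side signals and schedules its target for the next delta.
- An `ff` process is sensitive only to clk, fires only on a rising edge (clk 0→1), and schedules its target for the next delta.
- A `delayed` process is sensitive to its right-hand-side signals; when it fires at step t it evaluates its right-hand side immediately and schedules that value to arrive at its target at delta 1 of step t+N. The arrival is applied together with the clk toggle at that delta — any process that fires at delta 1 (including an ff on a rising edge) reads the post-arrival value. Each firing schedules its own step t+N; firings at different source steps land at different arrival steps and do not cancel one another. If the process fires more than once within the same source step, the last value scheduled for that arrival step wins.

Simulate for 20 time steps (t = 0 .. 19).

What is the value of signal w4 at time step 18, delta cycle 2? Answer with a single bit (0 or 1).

0

t0.Δ0 w1=0 w3=0 w4=0 w6=1 w5=0 w8=0 w2=0 clk=0 w0=1 w7=1
t0.Δ1 w1=0 w3=0 w4=0 w6=1 w5=0 w8=0 w2=0 clk=1 w0=1 w7=1
t0.Δ2 w1=0 w3=0 w4=1 w6=1 w5=0 w8=0 w2=0 clk=1 w0=1 w7=1
t0.Δ3 w1=0 w3=0 w4=1 w6=1 w5=1 w8=0 w2=0 clk=1 w0=1 w7=1
t1.Δ0 w1=0 w3=0 w4=1 w6=1 w5=1 w8=0 w2=0 clk=1 w0=1 w7=1
t1.Δ1 w1=0 w3=0 w4=1 w6=1 w5=1 w8=0 w2=0 clk=0 w0=1 w7=1
t2.Δ0 w1=0 w3=0 w4=1 w6=1 w5=1 w8=0 w2=0 clk=0 w0=1 w7=1
t2.Δ1 w1=0 w3=0 w4=1 w6=1 w5=1 w8=0 w2=0 clk=1 w0=1 w7=1
t2.Δ2 w1=0 w3=0 w4=0 w6=1 w5=1 w8=0 w2=0 clk=1 w0=1 w7=1
t2.Δ3 w1=0 w3=0 w4=0 w6=1 w5=0 w8=0 w2=0 clk=1 w0=1 w7=1
t3.Δ0 w1=0 w3=0 w4=0 w6=1 w5=0 w8=0 w2=0 clk=1 w0=1 w7=1
t3.Δ1 w1=0 w3=0 w4=0 w6=1 w5=0 w8=0 w2=0 clk=0 w0=1 w7=1
t4.Δ0 w1=0 w3=0 w4=0 w6=1 w5=0 w8=0 w2=0 clk=0 w0=1 w7=1
t4.Δ1 w1=0 w3=0 w4=0 w6=1 w5=0 w8=0 w2=0 clk=1 w0=1 w7=1
t4.Δ2 w1=0 w3=0 w4=1 w6=1 w5=0 w8=0 w2=0 clk=1 w0=1 w7=1
t4.Δ3 w1=0 w3=0 w4=1 w6=1 w5=1 w8=0 w2=0 clk=1 w0=1 w7=1
t5.Δ0 w1=0 w3=0 w4=1 w6=1 w5=1 w8=0 w2=0 clk=1 w0=1 w7=1
t5.Δ1 w1=0 w3=0 w4=1 w6=1 w5=1 w8=0 w2=0 clk=0 w0=1 w7=1
t6.Δ0 w1=0 w3=0 w4=1 w6=1 w5=1 w8=0 w2=0 clk=0 w0=1 w7=1
t6.Δ1 w1=0 w3=0 w4=1 w6=1 w5=1 w8=0 w2=0 clk=1 w0=1 w7=1
t6.Δ2 w1=0 w3=0 w4=0 w6=1 w5=1 w8=0 w2=0 clk=1 w0=1 w7=1
t6.Δ3 w1=0 w3=0 w4=0 w6=1 w5=0 w8=0 w2=0 clk=1 w0=1 w7=1
t7.Δ0 w1=0 w3=0 w4=0 w6=1 w5=0 w8=0 w2=0 clk=1 w0=1 w7=1
t7.Δ1 w1=0 w3=0 w4=0 w6=1 w5=0 w8=0 w2=0 clk=0 w0=1 w7=1
t8.Δ0 w1=0 w3=0 w4=0 w6=1 w5=0 w8=0 w2=0 clk=0 w0=1 w7=1
t8.Δ1 w1=0 w3=0 w4=0 w6=1 w5=0 w8=0 w2=0 clk=1 w0=1 w7=1
t8.Δ2 w1=0 w3=0 w4=1 w6=1 w5=0 w8=0 w2=0 clk=1 w0=1 w7=1
t8.Δ3 w1=0 w3=0 w4=1 w6=1 w5=1 w8=0 w2=0 clk=1 w0=1 w7=1
t9.Δ0 w1=0 w3=0 w4=1 w6=1 w5=1 w8=0 w2=0 clk=1 w0=1 w7=1
t9.Δ1 w1=0 w3=0 w4=1 w6=1 w5=1 w8=0 w2=0 clk=0 w0=1 w7=1
t10.Δ0 w1=0 w3=0 w4=1 w6=1 w5=1 w8=0 w2=0 clk=0 w0=1 w7=1
t10.Δ1 w1=0 w3=0 w4=1 w6=1 w5=1 w8=0 w2=0 clk=1 w0=1 w7=1
t10.Δ2 w1=0 w3=0 w4=0 w6=1 w5=1 w8=0 w2=0 clk=1 w0=1 w7=1
t10.Δ3 w1=0 w3=0 w4=0 w6=1 w5=0 w8=0 w2=0 clk=1 w0=1 w7=1
t11.Δ0 w1=0 w3=0 w4=0 w6=1 w5=0 w8=0 w2=0 clk=1 w0=1 w7=1
t11.Δ1 w1=0 w3=0 w4=0 w6=1 w5=0 w8=0 w2=0 clk=0 w0=1 w7=1
t12.Δ0 w1=0 w3=0 w4=0 w6=1 w5=0 w8=0 w2=0 clk=0 w0=1 w7=1
t12.Δ1 w1=0 w3=0 w4=0 w6=1 w5=0 w8=0 w2=0 clk=1 w0=1 w7=1
t12.Δ2 w1=0 w3=0 w4=1 w6=1 w5=0 w8=0 w2=0 clk=1 w0=1 w7=1
t12.Δ3 w1=0 w3=0 w4=1 w6=1 w5=1 w8=0 w2=0 clk=1 w0=1 w7=1
t13.Δ0 w1=0 w3=0 w4=1 w6=1 w5=1 w8=0 w2=0 clk=1 w0=1 w7=1
t13.Δ1 w1=0 w3=0 w4=1 w6=1 w5=1 w8=0 w2=0 clk=0 w0=1 w7=1
t14.Δ0 w1=0 w3=0 w4=1 w6=1 w5=1 w8=0 w2=0 clk=0 w0=1 w7=1
t14.Δ1 w1=0 w3=0 w4=1 w6=1 w5=1 w8=0 w2=0 clk=1 w0=1 w7=1
t14.Δ2 w1=0 w3=0 w4=0 w6=1 w5=1 w8=0 w2=0 clk=1 w0=1 w7=1
t14.Δ3 w1=0 w3=0 w4=0 w6=1 w5=0 w8=0 w2=0 clk=1 w0=1 w7=1
t15.Δ0 w1=0 w3=0 w4=0 w6=1 w5=0 w8=0 w2=0 clk=1 w0=1 w7=1
t15.Δ1 w1=0 w3=0 w4=0 w6=1 w5=0 w8=0 w2=0 clk=0 w0=1 w7=1
t16.Δ0 w1=0 w3=0 w4=0 w6=1 w5=0 w8=0 w2=0 clk=0 w0=1 w7=1
t16.Δ1 w1=0 w3=0 w4=0 w6=1 w5=0 w8=0 w2=0 clk=1 w0=1 w7=1
t16.Δ2 w1=0 w3=0 w4=1 w6=1 w5=0 w8=0 w2=0 clk=1 w0=1 w7=1
t16.Δ3 w1=0 w3=0 w4=1 w6=1 w5=1 w8=0 w2=0 clk=1 w0=1 w7=1
t17.Δ0 w1=0 w3=0 w4=1 w6=1 w5=1 w8=0 w2=0 clk=1 w0=1 w7=1
t17.Δ1 w1=0 w3=0 w4=1 w6=1 w5=1 w8=0 w2=0 clk=0 w0=1 w7=1
t18.Δ0 w1=0 w3=0 w4=1 w6=1 w5=1 w8=0 w2=0 clk=0 w0=1 w7=1
t18.Δ1 w1=0 w3=0 w4=1 w6=1 w5=1 w8=0 w2=0 clk=1 w0=1 w7=1
t18.Δ2 w1=0 w3=0 w4=0 w6=1 w5=1 w8=0 w2=0 clk=1 w0=1 w7=1
t18.Δ3 w1=0 w3=0 w4=0 w6=1 w5=0 w8=0 w2=0 clk=1 w0=1 w7=1
t19.Δ0 w1=0 w3=0 w4=0 w6=1 w5=0 w8=0 w2=0 clk=1 w0=1 w7=1
t19.Δ1 w1=0 w3=0 w4=0 w6=1 w5=0 w8=0 w2=0 clk=0 w0=1 w7=1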